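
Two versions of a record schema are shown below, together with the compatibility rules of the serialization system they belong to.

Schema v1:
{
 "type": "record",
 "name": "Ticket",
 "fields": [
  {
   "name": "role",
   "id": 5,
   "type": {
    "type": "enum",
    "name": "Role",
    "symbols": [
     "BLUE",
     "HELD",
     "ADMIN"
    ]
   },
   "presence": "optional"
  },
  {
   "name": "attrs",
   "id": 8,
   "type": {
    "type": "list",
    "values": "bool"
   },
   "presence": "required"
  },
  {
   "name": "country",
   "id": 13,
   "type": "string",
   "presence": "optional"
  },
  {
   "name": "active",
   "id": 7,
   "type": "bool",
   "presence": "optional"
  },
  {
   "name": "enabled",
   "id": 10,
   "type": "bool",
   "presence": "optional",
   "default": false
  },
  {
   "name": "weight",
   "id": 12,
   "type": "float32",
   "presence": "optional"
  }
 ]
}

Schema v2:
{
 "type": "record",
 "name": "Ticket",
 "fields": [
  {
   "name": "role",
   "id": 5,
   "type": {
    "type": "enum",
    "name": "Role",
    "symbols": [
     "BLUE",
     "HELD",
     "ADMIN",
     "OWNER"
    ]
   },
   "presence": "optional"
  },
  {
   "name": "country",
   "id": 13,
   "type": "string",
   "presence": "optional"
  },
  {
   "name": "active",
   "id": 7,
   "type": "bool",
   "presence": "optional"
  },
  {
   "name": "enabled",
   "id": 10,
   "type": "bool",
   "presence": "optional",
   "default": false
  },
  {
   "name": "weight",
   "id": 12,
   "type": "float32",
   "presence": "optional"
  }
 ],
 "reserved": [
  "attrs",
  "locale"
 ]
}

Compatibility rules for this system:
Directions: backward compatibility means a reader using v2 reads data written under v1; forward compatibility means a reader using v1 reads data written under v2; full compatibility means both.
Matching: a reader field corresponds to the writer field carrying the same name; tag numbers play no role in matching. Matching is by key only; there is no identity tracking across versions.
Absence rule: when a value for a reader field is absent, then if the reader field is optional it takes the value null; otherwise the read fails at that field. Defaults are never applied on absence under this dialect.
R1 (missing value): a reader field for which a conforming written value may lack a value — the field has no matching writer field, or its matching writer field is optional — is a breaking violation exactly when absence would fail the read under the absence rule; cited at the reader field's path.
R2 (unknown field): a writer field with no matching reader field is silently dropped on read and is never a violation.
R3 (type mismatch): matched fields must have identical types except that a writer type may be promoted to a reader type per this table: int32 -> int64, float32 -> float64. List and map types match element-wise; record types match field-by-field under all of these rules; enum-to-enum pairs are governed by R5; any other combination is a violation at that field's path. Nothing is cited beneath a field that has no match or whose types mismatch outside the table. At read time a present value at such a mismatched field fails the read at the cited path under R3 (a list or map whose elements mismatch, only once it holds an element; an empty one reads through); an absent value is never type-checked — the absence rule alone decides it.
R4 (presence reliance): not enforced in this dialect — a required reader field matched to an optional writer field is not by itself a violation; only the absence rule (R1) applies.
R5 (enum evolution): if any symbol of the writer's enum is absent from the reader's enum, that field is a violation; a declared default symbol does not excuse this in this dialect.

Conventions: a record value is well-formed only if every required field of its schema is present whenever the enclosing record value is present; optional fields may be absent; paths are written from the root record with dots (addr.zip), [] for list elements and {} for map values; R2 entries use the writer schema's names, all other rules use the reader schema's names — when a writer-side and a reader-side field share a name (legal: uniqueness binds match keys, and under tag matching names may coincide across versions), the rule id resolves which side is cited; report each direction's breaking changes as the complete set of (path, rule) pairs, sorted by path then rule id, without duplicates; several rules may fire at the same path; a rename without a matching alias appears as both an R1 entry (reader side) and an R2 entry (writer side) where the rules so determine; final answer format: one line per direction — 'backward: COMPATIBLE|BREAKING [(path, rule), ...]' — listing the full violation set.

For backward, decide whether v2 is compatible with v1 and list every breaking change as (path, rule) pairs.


in Ticket below, arrows point writer -> reader
checking backward for Ticket: reader v2 against writer v1:
  role <- role (Role -> Role, writer optional)
  country <- country (string -> string, writer optional)
  active <- active (bool -> bool, writer optional)
  enabled <- enabled (bool -> bool, writer optional)
  weight <- weight (float32 -> float32, writer optional)
  attrs (writer side), unknown to reader
  nothing fires on Ticket: backward is COMPATIBLE
the rest of the Ticket diff is inert for this question:
  removed field attrs from record Ticket (its key "attrs" joins the reserved list) -> matters only for Ticket's forward compatibility — outside the asked direction
  enum Role (field role in record Ticket): symbol OWNER added -> matters only for Ticket's forward compatibility — outside the asked direction

backward: COMPATIBLE []


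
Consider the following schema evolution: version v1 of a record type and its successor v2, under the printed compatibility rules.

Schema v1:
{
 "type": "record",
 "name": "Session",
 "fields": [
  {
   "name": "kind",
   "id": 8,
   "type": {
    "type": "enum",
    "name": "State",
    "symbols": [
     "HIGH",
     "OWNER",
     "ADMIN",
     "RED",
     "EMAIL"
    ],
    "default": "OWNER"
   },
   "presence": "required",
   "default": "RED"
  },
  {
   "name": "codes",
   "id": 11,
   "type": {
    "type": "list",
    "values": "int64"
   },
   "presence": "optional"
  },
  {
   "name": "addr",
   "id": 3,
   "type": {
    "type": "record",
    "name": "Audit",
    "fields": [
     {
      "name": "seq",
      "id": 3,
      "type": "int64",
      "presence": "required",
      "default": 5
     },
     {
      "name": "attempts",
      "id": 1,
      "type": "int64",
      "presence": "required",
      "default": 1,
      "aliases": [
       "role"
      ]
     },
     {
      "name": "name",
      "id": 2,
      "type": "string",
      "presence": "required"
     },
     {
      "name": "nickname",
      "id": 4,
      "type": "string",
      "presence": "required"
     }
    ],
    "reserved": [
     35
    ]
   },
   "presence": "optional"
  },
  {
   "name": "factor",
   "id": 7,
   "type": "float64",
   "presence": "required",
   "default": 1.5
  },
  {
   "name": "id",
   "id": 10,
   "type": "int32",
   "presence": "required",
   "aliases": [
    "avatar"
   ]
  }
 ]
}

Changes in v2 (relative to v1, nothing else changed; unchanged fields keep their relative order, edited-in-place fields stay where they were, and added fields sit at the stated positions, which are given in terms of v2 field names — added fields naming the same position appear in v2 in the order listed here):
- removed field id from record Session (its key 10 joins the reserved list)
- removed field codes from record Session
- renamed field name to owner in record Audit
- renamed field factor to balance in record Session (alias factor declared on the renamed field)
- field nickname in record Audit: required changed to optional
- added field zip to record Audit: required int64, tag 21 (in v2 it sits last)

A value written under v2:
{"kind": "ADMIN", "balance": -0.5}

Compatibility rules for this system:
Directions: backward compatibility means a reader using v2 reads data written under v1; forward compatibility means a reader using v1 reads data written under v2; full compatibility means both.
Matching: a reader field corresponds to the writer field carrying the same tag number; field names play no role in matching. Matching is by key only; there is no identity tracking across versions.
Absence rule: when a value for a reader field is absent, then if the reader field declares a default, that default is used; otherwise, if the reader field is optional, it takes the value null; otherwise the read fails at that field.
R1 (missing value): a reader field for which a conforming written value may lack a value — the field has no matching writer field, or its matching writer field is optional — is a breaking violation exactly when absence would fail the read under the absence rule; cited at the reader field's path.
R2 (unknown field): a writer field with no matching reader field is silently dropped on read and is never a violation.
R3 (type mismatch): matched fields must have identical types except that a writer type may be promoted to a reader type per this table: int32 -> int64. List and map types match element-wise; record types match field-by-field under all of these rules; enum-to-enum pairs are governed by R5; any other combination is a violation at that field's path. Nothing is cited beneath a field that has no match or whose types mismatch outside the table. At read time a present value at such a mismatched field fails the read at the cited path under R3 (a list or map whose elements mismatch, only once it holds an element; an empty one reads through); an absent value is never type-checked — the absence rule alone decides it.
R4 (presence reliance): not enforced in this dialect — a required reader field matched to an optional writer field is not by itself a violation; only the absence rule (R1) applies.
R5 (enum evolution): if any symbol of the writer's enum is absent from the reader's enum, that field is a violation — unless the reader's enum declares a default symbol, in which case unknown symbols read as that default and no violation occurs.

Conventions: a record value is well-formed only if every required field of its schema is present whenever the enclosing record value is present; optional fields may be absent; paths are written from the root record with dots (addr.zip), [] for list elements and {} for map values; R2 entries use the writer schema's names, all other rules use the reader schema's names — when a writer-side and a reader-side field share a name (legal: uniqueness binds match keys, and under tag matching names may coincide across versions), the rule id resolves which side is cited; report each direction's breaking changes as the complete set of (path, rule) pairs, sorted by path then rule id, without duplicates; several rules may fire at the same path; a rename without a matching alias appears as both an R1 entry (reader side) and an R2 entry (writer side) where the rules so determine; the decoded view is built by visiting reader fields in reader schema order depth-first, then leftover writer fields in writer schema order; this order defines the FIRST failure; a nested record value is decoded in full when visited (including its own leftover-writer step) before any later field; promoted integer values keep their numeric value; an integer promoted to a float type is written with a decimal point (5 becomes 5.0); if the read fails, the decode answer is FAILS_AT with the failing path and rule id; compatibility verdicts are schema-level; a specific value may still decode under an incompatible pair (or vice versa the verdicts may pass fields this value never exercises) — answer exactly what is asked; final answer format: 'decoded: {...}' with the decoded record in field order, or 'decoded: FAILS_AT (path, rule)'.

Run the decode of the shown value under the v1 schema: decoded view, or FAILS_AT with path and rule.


the writer's type comes first in each Session pair
decoding the Session value with the v1 reader:
  kind := "ADMIN"
  codes := null (missing; optional => null)
  addr := null (missing; optional => null)
  factor := -0.5 (from writer balance)
  read fails at id under R1 (no fill)
  => FAILS_AT (id, R1)
the other Session changes do not affect what is asked:
  removed field codes from record Session -> inert under this dialect — no rule fires on Session and the result does not move
  renamed field name to owner in record Audit -> inert under this dialect — no rule fires on Session and the result does not move
  renamed field factor to balance in record Session (alias factor declared on the renamed field) -> inert under this dialect — no rule fires on Session and the result does not move
  field nickname in record Audit: required changed to optional -> changes Session's schema-level verdicts only — the decode of this value is the same
  added field zip to record Audit: required int64, tag 21 (in v2 it sits last) -> changes Session's schema-level verdicts only — the decode of this value is the same

decoded: FAILS_AT (id, R1)


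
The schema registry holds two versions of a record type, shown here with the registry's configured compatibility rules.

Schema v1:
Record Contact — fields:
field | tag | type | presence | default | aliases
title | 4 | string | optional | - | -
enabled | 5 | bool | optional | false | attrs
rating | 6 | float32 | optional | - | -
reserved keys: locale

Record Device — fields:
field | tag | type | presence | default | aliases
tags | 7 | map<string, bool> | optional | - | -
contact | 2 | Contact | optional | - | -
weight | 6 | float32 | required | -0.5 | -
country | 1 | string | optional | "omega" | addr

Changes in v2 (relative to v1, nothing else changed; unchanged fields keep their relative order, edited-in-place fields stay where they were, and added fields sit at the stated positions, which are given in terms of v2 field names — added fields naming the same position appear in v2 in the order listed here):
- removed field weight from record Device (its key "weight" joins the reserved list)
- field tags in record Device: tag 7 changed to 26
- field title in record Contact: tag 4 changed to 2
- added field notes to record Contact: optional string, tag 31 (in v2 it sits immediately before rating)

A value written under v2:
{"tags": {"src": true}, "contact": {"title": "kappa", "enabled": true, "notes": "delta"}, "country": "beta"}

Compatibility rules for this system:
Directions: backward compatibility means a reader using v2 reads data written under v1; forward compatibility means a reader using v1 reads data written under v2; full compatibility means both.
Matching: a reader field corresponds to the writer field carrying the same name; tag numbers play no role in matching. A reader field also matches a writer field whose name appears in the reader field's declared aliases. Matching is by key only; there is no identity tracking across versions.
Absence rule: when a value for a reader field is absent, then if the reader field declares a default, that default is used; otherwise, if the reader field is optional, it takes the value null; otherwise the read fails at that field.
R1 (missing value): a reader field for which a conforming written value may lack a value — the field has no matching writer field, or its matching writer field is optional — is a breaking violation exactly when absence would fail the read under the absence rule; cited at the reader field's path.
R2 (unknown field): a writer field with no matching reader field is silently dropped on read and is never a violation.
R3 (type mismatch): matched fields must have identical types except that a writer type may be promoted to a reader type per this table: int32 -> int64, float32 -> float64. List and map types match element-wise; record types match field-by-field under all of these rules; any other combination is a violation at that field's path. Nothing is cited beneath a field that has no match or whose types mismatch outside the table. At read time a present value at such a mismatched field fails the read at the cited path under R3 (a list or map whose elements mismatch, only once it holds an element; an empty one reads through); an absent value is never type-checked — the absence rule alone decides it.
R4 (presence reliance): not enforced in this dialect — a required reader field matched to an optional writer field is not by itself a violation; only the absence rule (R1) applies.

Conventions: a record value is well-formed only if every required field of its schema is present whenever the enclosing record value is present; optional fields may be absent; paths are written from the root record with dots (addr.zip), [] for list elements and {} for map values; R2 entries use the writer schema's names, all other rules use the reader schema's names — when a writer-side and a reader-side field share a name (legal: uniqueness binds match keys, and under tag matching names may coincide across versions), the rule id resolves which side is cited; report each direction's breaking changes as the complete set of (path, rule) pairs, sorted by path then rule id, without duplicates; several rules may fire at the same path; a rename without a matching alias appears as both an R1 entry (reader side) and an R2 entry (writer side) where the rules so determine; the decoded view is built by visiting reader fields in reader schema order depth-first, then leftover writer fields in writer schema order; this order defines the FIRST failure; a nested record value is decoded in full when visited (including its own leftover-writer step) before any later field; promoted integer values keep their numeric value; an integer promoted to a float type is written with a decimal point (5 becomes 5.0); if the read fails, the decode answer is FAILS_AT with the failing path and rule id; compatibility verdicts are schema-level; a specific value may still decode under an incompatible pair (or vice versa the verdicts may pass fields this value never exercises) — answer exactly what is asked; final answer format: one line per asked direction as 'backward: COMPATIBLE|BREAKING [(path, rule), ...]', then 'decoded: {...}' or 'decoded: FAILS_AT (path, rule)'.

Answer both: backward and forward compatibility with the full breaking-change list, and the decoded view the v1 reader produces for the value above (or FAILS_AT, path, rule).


backward: COMPATIBLE []; forward: COMPATIBLE []; decoded: {"tags": {"src": true}, "contact": {"title": "kappa", "enabled": true, "rating": null}, "weight": -0.5, "country": "beta"}

arrows below run writer -> reader for Device
backward on Device — v2 reading data written by v1:
  map<string, bool> -> map<string, bool>, writer optional: tags aligns to tags
  Contact -> Contact, writer optional: contact aligns to contact
  string -> string, writer optional: country aligns to country
  leftover writer field: weight
  string -> string, writer optional: contact.title aligns to contact.title
  bool -> bool, writer optional: contact.enabled aligns to contact.enabled
  contact.notes: no writer-side match
  float32 -> float32, writer optional: contact.rating aligns to contact.rating
  => no violations; backward on Device: COMPATIBLE
forward on Device — v1 reading data written by v2:
  map<string, bool> -> map<string, bool>, writer optional: tags aligns to tags
  Contact -> Contact, writer optional: contact aligns to contact
  weight: no writer-side match
  string -> string, writer optional: country aligns to country
  string -> string, writer optional: contact.title aligns to contact.title
  bool -> bool, writer optional: contact.enabled aligns to contact.enabled
  float32 -> float32, writer optional: contact.rating aligns to contact.rating
  leftover writer field: contact.notes
  => no violations; forward on Device: COMPATIBLE
decode walk for Device under reader schema v1:
  tags := {"src": true}
  contact.title := "kappa"
  contact.enabled := true
  contact.rating := null (not supplied -> null)
  writer contact.notes: unmatched, discarded
  weight := -0.5 (no value, default fills)
  country := "beta"
  => decoded: {"tags": {"src": true}, "contact": {"title": "kappa", "enabled": true, "rating": null}, "weight": -0.5, "country": "beta"}


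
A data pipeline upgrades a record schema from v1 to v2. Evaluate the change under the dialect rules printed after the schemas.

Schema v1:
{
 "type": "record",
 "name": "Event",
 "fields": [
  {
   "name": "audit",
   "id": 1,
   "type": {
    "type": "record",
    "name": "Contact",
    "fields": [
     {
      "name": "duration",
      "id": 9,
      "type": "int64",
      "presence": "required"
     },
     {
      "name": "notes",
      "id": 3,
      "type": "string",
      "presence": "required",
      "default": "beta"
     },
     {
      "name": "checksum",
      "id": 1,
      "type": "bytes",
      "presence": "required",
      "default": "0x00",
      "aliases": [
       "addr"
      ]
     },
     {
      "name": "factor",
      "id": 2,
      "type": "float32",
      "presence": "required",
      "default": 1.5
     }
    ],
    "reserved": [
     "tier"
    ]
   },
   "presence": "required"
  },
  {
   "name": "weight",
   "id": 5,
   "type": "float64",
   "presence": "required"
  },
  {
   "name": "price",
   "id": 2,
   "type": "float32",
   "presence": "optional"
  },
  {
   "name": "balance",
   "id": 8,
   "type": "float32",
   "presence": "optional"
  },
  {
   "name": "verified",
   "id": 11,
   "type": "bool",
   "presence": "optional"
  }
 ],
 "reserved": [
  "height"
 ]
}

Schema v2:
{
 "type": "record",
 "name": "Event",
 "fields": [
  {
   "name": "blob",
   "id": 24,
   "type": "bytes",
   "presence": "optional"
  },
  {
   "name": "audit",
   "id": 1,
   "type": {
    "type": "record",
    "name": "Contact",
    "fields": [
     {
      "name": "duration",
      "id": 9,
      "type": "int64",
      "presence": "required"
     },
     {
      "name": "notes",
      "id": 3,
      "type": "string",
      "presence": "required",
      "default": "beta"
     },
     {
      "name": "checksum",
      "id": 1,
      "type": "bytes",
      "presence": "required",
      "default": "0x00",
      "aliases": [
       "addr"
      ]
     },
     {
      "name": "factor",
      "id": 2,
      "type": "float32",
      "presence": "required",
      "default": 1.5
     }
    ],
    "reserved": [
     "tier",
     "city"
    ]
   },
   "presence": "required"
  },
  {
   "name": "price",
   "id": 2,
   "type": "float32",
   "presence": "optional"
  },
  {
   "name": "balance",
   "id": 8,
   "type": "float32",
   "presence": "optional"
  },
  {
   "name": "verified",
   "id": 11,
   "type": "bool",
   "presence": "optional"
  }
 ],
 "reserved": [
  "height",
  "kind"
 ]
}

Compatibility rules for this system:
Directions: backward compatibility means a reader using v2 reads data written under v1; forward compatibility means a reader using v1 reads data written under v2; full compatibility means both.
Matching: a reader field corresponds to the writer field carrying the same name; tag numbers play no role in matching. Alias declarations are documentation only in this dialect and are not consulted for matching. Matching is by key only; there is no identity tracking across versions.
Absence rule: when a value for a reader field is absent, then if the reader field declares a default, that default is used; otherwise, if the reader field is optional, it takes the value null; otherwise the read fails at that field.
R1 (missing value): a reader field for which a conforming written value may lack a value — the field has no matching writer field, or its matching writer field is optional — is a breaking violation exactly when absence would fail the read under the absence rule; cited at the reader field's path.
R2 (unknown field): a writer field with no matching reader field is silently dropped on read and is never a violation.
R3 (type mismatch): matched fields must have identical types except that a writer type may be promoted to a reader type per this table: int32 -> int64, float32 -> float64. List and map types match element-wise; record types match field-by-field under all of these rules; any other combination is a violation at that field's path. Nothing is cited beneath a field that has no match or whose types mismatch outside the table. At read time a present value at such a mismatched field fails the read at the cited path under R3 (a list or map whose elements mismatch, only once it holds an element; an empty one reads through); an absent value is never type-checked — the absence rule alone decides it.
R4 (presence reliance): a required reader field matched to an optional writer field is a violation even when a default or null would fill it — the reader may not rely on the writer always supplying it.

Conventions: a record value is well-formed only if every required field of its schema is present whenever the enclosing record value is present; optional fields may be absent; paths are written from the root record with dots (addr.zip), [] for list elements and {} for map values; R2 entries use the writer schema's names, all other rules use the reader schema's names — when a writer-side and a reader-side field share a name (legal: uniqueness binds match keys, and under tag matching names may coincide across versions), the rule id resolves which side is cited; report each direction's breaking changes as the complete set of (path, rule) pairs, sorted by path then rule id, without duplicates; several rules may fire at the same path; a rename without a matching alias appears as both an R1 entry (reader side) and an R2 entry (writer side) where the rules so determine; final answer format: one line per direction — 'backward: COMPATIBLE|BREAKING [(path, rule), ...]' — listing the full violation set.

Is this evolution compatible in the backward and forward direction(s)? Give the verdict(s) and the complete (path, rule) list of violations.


backward: COMPATIBLE []; forward: BREAKING [(weight, R1)]

the writer's type comes first in each Event pair
backward analysis of Event with v2 as reader and v1 as writer:
  blob: no writer match
  writer required, Contact -> Contact: reader audit maps from writer audit
  writer optional, float32 -> float32: reader price maps from writer price
  writer optional, float32 -> float32: reader balance maps from writer balance
  writer optional, bool -> bool: reader verified maps from writer verified
  leftover writer field: weight
  writer required, int64 -> int64: reader audit.duration maps from writer audit.duration
  writer required, string -> string: reader audit.notes maps from writer audit.notes
  writer required, bytes -> bytes: reader audit.checksum maps from writer audit.checksum
  writer required, float32 -> float32: reader audit.factor maps from writer audit.factor
  => backward: COMPATIBLE
forward analysis of Event with v1 as reader and v2 as writer:
  writer required, Contact -> Contact: reader audit maps from writer audit
  weight: no writer match
  writer optional, float32 -> float32: reader price maps from writer price
  writer optional, float32 -> float32: reader balance maps from writer balance
  writer optional, bool -> bool: reader verified maps from writer verified
  leftover writer field: blob
  writer required, int64 -> int64: reader audit.duration maps from writer audit.duration
  writer required, string -> string: reader audit.notes maps from writer audit.notes
  writer required, bytes -> bytes: reader audit.checksum maps from writer audit.checksum
  writer required, float32 -> float32: reader audit.factor maps from writer audit.factor
  R1 fires at weight
  forward on Event therefore BREAKING (1)


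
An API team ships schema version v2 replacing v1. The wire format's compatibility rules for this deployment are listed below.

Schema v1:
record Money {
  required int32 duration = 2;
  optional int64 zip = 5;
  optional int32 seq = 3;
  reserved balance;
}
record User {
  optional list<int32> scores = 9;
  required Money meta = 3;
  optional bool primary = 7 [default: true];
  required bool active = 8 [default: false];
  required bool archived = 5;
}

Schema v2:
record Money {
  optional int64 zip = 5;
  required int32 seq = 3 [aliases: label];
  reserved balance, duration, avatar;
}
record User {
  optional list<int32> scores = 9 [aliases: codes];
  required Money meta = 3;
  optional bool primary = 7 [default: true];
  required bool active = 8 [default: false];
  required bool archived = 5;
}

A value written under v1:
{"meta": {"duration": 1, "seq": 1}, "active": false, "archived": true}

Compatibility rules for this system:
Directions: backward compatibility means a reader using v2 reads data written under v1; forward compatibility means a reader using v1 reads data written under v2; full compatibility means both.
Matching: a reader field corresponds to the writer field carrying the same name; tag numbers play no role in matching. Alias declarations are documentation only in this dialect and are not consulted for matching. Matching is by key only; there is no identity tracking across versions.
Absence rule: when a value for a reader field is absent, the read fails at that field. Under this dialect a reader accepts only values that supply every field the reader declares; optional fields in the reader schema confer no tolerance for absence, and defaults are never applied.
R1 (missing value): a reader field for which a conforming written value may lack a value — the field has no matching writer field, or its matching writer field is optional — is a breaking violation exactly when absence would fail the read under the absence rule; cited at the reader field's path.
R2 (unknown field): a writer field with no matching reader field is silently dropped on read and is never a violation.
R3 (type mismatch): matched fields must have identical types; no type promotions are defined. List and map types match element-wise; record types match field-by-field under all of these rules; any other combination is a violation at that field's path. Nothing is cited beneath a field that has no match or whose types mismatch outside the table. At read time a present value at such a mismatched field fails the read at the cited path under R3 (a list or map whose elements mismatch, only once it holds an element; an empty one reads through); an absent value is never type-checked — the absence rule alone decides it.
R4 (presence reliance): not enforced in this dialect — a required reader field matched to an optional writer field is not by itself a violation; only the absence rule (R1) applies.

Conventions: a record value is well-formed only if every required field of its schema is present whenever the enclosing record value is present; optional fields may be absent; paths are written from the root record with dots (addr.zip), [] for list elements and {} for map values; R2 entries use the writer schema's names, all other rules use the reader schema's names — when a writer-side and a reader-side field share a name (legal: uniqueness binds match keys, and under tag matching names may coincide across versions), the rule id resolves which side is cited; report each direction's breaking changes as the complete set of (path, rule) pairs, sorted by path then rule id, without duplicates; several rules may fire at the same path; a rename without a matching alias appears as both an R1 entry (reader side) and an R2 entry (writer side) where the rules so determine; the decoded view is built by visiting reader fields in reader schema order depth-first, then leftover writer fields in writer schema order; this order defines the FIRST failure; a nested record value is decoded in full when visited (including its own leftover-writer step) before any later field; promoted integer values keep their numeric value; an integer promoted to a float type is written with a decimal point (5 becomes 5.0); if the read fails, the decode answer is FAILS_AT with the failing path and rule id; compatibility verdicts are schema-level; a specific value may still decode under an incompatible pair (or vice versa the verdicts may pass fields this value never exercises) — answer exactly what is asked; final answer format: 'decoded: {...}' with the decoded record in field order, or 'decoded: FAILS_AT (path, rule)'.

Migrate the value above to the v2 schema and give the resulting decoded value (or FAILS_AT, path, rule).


decoded: FAILS_AT (scores, R1)

the writer's type comes first in each User pair
migrating the User value to v2:
  read fails at scores under R1 (no fill)
  => FAILS_AT (scores, R1)
checking off the User differences that do not matter here:
  removed field duration from record Money (its key "duration" joins the reserved list) -> changes User's schema-level verdicts only — the decode of this value is the same
  field seq in record Money: optional changed to required -> changes User's schema-level verdicts only — the decode of this value is the same


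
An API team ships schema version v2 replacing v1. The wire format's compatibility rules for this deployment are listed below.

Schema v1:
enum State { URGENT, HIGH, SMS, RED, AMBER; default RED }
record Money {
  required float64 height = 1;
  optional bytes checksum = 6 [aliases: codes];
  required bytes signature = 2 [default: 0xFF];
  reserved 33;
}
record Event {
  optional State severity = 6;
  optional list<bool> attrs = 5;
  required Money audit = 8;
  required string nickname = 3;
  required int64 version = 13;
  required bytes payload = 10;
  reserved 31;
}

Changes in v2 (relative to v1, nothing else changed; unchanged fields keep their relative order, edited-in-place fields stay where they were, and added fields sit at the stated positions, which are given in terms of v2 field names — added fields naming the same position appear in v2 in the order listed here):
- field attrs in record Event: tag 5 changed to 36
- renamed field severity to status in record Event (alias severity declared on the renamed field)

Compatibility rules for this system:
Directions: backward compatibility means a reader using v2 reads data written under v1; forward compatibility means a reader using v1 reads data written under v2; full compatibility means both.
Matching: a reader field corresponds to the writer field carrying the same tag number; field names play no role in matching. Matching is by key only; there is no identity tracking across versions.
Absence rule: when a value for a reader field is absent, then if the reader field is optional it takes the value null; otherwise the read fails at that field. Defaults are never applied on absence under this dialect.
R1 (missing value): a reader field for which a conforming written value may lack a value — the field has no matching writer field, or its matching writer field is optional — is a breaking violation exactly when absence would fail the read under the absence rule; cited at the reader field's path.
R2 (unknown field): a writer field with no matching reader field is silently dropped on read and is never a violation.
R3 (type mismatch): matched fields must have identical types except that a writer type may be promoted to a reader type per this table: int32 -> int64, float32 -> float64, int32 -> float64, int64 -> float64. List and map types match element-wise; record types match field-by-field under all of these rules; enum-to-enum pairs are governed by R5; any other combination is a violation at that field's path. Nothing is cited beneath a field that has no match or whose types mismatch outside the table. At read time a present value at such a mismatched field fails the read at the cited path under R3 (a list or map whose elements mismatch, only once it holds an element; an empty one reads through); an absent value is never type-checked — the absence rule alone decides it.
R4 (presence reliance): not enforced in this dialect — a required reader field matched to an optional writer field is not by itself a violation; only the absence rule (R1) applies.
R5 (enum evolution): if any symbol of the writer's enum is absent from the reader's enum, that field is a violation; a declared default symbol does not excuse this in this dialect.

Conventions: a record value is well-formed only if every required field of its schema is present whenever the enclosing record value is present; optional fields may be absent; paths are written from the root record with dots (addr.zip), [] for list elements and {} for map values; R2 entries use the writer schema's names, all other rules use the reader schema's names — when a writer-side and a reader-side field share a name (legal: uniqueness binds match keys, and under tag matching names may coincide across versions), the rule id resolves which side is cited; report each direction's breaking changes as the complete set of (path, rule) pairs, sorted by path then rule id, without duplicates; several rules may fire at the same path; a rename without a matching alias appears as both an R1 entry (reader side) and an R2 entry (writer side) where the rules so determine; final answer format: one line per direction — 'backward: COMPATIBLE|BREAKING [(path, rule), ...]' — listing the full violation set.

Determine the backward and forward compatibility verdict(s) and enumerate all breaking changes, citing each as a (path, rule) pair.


each type pair in Event: writer, then reader
checking backward for Event: reader v2 against writer v1:
  status: paired with writer severity (State -> State; writer optional)
  attrs: no writer-side match
  audit: paired with writer audit (Money -> Money; writer required)
  nickname: paired with writer nickname (string -> string; writer required)
  version: paired with writer version (int64 -> int64; writer required)
  payload: paired with writer payload (bytes -> bytes; writer required)
  writer field attrs has no reader counterpart
  audit.height: paired with writer audit.height (float64 -> float64; writer required)
  audit.checksum: paired with writer audit.checksum (bytes -> bytes; writer optional)
  audit.signature: paired with writer audit.signature (bytes -> bytes; writer required)
  => backward: COMPATIBLE
checking forward for Event: reader v1 against writer v2:
  severity: paired with writer status (State -> State; writer optional)
  attrs: no writer-side match
  audit: paired with writer audit (Money -> Money; writer required)
  nickname: paired with writer nickname (string -> string; writer required)
  version: paired with writer version (int64 -> int64; writer required)
  payload: paired with writer payload (bytes -> bytes; writer required)
  writer field attrs has no reader counterpart
  audit.height: paired with writer audit.height (float64 -> float64; writer required)
  audit.checksum: paired with writer audit.checksum (bytes -> bytes; writer optional)
  audit.signature: paired with writer audit.signature (bytes -> bytes; writer required)
  => forward: COMPATIBLE

backward: COMPATIBLE []; forward: COMPATIBLE []


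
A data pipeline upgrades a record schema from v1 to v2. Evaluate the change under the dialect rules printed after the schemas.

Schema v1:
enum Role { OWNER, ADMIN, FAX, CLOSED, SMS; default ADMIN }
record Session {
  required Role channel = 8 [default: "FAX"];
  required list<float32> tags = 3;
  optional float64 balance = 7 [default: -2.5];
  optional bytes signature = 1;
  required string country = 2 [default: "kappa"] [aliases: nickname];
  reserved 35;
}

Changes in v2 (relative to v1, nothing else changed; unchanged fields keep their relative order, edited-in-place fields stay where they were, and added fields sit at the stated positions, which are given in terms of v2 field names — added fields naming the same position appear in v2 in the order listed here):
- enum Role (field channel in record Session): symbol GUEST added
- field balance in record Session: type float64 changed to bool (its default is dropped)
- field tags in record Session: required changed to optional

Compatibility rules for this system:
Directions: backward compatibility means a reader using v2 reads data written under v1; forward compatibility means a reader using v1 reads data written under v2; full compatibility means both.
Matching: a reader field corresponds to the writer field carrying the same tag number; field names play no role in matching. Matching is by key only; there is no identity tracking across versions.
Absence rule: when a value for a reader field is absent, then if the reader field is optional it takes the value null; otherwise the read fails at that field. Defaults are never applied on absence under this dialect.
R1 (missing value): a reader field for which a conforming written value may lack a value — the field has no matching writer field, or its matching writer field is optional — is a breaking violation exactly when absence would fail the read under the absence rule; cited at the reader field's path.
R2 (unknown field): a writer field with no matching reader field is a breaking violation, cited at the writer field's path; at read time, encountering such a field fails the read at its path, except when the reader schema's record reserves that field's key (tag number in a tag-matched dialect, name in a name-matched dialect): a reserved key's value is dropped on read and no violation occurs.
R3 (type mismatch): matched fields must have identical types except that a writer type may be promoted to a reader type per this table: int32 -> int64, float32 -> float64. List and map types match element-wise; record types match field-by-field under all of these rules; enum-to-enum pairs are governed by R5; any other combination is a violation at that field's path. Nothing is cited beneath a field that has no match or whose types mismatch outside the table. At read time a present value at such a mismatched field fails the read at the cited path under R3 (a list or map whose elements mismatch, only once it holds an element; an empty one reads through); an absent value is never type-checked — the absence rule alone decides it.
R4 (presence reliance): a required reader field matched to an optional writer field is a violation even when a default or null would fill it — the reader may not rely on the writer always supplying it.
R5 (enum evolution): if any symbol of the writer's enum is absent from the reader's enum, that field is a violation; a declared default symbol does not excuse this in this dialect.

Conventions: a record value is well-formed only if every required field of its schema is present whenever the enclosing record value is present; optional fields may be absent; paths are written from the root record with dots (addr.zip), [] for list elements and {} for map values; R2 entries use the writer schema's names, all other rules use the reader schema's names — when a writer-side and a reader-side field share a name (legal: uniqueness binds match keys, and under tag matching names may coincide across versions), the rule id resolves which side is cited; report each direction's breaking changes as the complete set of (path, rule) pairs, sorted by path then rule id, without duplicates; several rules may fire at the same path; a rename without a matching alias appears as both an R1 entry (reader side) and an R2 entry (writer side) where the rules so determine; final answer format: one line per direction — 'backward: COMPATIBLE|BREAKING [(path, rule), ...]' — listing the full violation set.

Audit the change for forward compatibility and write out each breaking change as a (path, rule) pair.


forward: BREAKING [(balance, R3), (channel, R5), (tags, R1), (tags, R4)]

arrows below run writer -> reader for Session
forward pass over Session, reader schema v1, writer schema v2:
  Role -> Role, writer required: channel aligns to channel
  list<float32> -> list<float32>, writer optional: tags aligns to tags
  bool -> float64, writer optional: balance aligns to balance
  bytes -> bytes, writer optional: signature aligns to signature
  string -> string, writer required: country aligns to country
  R3 fires at balance
  R5 fires at channel
  R1 fires at tags
  R4 fires at tags
  forward on Session therefore BREAKING (4)
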